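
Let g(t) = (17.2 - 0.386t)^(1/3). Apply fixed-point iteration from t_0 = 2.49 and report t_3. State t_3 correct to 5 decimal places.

2.53149

t_1 = g(2.490000) = 2.532320
t_2 = g(2.532320) = 2.531470
t_3 = g(2.531470) = 2.531487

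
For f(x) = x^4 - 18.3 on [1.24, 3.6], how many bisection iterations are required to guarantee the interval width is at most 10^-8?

28

Initial width b − a = 3.6 − 1.24 = 2.360000.
After n steps the width is (b−a)/2^n; need (b−a)/2^n ≤ 10^-8.
So n ≥ log₂(2.360000/10^-8) = log₂(236000000.0000) ≈ 27.8142.
Hence n = 28.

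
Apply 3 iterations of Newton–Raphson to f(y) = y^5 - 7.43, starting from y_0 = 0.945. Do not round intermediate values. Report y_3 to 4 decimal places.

f'(y) = 5y^4
y_0 = 0.945000: f = -6.676369, f' = 3.987468 → y_1 = 0.945000 - (-6.676369)/(3.987468) = 2.619338
y_1 = 2.619338: f = 115.868412, f' = 235.361808 → y_2 = 2.619338 - (115.868412)/(235.361808) = 2.127039
y_2 = 2.127039: f = 36.108840, f' = 102.346144 → y_3 = 2.127039 - (36.108840)/(102.346144) = 1.774228

1.7742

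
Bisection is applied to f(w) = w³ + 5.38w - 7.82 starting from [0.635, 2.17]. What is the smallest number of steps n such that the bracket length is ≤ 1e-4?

14

Initial width b − a = 2.17 − 0.635 = 1.535000.
After n steps the width is (b−a)/2^n; need (b−a)/2^n ≤ 1e-4.
So n ≥ log₂(1.535000/1e-4) = log₂(15350.0000) ≈ 13.9060.
Hence n = 14.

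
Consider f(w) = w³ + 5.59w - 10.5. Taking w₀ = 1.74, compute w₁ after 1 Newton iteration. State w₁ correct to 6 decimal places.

f'(w) = 3w² + 5.59
w_0 = 1.740000: f = 4.494624, f' = 14.672800 → w_1 = 1.740000 - (4.494624)/(14.672800) = 1.433676

1.433676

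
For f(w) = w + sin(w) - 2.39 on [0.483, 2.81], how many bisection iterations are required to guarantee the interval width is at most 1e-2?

8

Initial width b − a = 2.81 − 0.483 = 2.327000.
After n steps the width is (b−a)/2^n; need (b−a)/2^n ≤ 1e-2.
So n ≥ log₂(2.327000/1e-2) = log₂(232.7000) ≈ 7.8623.
Hence n = 8.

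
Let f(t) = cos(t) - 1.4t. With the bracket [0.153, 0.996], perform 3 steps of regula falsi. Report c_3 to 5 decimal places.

f(0.153000) = 0.774118, f(0.996000) = -0.850736
step 1: c = 0.554625, f(c) = 0.073623 > 0 → new bracket [0.554625, 0.996000]
step 2: c = 0.589779, f(c) = 0.005372 > 0 → new bracket [0.589779, 0.996000]
step 3: c = 0.592329, f(c) = 0.000383 > 0 → new bracket [0.592329, 0.996000]

0.59233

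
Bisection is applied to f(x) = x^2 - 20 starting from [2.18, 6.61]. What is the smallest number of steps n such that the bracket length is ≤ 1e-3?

Initial width b − a = 6.61 − 2.18 = 4.430000.
After n steps the width is (b−a)/2^n; need (b−a)/2^n ≤ 1e-3.
So n ≥ log₂(4.430000/1e-3) = log₂(4430.0000) ≈ 12.1131.
Hence n = 13.

13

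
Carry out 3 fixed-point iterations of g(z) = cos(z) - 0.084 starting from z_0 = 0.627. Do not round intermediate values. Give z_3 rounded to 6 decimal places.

0.703549

z_1 = g(0.627000) = 0.725791
z_2 = g(0.725791) = 0.663974
z_3 = g(0.663974) = 0.703549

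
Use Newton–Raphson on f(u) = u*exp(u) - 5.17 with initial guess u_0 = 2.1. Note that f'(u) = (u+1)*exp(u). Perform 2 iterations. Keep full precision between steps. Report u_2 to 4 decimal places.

u_0 = 2.100000: f = 11.978957, f' = 25.315127 → u_1 = 2.100000 - (11.978957)/(25.315127) = 1.626806
u_1 = 1.626806: f = 3.106541, f' = 13.364142 → u_2 = 1.626806 - (3.106541)/(13.364142) = 1.394353

1.3944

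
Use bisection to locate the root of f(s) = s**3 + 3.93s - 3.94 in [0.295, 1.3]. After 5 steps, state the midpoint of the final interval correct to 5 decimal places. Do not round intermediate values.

f(0.295000) = -2.754978, f(1.300000) = 3.366000 (opposite signs)
step 1: m = 0.797500, f(m) = -0.298610 < 0 → root in [0.797500, 1.300000]
step 2: m = 1.048750, f(m) = 1.335083 > 0 → root in [0.797500, 1.048750]
step 3: m = 0.923125, f(m) = 0.474531 > 0 → root in [0.797500, 0.923125]
step 4: m = 0.860313, f(m) = 0.077778 > 0 → root in [0.797500, 0.860313]
step 5: m = 0.828906, f(m) = -0.112869 < 0 → root in [0.828906, 0.860313]
Midpoint of [0.828906, 0.860313] = 0.844609

0.84461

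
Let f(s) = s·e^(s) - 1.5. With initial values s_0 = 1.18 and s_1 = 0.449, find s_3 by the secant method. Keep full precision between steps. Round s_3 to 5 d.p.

0.74852

Secant update: s_(k+1) = s_k − f(s_k)·(s_k − s_(k-1))/(f(s_k) − f(s_(k-1))).
f(s_0) = 2.340162, f(s_1) = -0.796532
s_2 = 0.449000 - (-0.796532)·(0.449000 - 1.180000)/(-0.796532 - (2.340162)) = 0.634630; f(s_2) = -0.302882
s_3 = 0.634630 - (-0.302882)·(0.634630 - 0.449000)/(-0.302882 - (-0.796532)) = 0.748525; f(s_3) = 0.082290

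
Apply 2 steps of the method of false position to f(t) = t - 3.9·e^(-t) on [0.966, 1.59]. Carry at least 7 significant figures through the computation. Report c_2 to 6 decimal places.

1.189846

f(0.966000) = -0.518349, f(1.590000) = 0.794690
step 1: c = 1.212337, f(c) = 0.052082 > 0 → new bracket [0.966000, 1.212337]
step 2: c = 1.189846, f(c) = 0.003199 > 0 → new bracket [0.966000, 1.189846]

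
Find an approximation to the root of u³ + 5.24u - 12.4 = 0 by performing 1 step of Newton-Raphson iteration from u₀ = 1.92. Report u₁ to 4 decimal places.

f'(u) = 3u² + 5.24
u_0 = 1.920000: f = 4.738688, f' = 16.299200 → u_1 = 1.920000 - (4.738688)/(16.299200) = 1.629269

1.6293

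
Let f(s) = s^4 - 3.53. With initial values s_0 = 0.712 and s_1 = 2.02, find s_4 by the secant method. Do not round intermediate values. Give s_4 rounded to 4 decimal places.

f(s_0) = -3.273008, f(s_1) = 13.119664
s_2 = 2.020000 - (13.119664)·(2.020000 - 0.712000)/(13.119664 - (-3.273008)) = 0.973159; f(s_2) = -2.633118
s_3 = 0.973159 - (-2.633118)·(0.973159 - 2.020000)/(-2.633118 - (13.119664)) = 1.148141; f(s_3) = -1.792274
s_4 = 1.148141 - (-1.792274)·(1.148141 - 0.973159)/(-1.792274 - (-2.633118)) = 1.521119; f(s_4) = 1.823685

1.5211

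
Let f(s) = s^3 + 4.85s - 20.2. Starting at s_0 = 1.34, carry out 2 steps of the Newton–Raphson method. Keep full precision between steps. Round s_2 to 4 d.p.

f'(s) = 3s^2 + 4.85
s_0 = 1.340000: f = -11.294896, f' = 10.236800 → s_1 = 1.340000 - (-11.294896)/(10.236800) = 2.443362
s_1 = 2.443362: f = 6.237220, f' = 22.760053 → s_2 = 2.443362 - (6.237220)/(22.760053) = 2.169320

2.1693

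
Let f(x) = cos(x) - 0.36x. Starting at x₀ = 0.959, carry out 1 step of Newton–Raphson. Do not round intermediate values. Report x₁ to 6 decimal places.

1.153379

f'(x) = -sin(x) - 0.36
x_0 = 0.959000: f = 0.229099, f' = -1.178618 → x_1 = 0.959000 - (0.229099)/(-1.178618) = 1.153379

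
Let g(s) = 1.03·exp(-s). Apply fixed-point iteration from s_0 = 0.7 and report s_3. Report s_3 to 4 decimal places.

s_1 = g(0.700000) = 0.511483
s_2 = g(0.511483) = 0.617594
s_3 = g(0.617594) = 0.555418

0.5554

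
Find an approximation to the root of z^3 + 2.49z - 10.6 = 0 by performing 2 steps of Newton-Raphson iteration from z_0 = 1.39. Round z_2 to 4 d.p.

Newton update: z ← z − f(z)/f'(z).
f'(z) = 3z^2 + 2.49
z_0 = 1.390000: f = -4.453281, f' = 8.286300 → z_1 = 1.390000 - (-4.453281)/(8.286300) = 1.927427
z_1 = 1.927427: f = 1.359635, f' = 13.634924 → z_2 = 1.927427 - (1.359635)/(13.634924) = 1.827710

1.8277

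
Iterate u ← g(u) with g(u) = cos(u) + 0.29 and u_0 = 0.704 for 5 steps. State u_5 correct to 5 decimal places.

0.96276

u_1 = g(0.704000) = 1.052259
u_2 = g(1.052259) = 0.785610
u_3 = g(0.785610) = 0.996957
u_4 = g(0.996957) = 0.832860
u_5 = g(0.832860) = 0.962762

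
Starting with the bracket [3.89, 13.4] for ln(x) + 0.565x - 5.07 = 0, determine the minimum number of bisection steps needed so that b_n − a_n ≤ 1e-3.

Initial width b − a = 13.4 − 3.89 = 9.510000.
After n steps the width is (b−a)/2^n; need (b−a)/2^n ≤ 1e-3.
So n ≥ log₂(9.510000/1e-3) = log₂(9510.0000) ≈ 13.2152.
Hence n = 14.

14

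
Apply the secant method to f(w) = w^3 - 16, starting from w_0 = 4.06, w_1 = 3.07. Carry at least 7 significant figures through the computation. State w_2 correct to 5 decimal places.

2.73293

Secant update: w_(k+1) = w_k − f(w_k)·(w_k − w_(k-1))/(f(w_k) − f(w_(k-1))).
f(w_0) = 50.923416, f(w_1) = 12.934443
w_2 = 3.070000 - (12.934443)·(3.070000 - 4.060000)/(12.934443 - (50.923416)) = 2.732926; f(w_2) = 4.411907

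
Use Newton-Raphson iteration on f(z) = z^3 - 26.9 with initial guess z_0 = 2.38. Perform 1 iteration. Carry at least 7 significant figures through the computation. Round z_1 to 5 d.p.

f'(z) = 3z^2
z_0 = 2.380000: f = -13.418728, f' = 16.993200 → z_1 = 2.380000 - (-13.418728)/(16.993200) = 3.169653

3.16965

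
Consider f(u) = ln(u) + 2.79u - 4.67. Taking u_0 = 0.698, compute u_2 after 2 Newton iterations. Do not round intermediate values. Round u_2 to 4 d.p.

f'(u) = 1/u + 2.79
u_0 = 0.698000: f = -3.082116, f' = 4.222665 → u_1 = 0.698000 - (-3.082116)/(4.222665) = 1.427898
u_1 = 1.427898: f = -0.329960, f' = 3.490330 → u_2 = 1.427898 - (-0.329960)/(3.490330) = 1.522434

1.5224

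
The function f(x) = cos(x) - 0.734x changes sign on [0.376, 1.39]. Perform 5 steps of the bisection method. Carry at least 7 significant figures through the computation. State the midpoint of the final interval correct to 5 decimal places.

0.86716

f(0.376000) = 0.654157, f(1.390000) = -0.840447 (opposite signs)
step 1: m = 0.883000, f(m) = -0.013286 < 0 → root in [0.376000, 0.883000]
step 2: m = 0.629500, f(m) = 0.346269 > 0 → root in [0.629500, 0.883000]
step 3: m = 0.756250, f(m) = 0.172327 > 0 → root in [0.756250, 0.883000]
step 4: m = 0.819625, f(m) = 0.080891 > 0 → root in [0.819625, 0.883000]
step 5: m = 0.851313, f(m) = 0.034133 > 0 → root in [0.851313, 0.883000]
Midpoint of [0.851313, 0.883000] = 0.867156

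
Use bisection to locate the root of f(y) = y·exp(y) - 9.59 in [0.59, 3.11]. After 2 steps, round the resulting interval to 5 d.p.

f(0.590000) = -8.525647, f(3.110000) = 60.139448 (opposite signs)
step 1: m = 1.850000, f(m) = 2.175666 > 0 → root in [0.590000, 1.850000]
step 2: m = 1.220000, f(m) = -5.457631 < 0 → root in [1.220000, 1.850000]

[1.22000, 1.85000]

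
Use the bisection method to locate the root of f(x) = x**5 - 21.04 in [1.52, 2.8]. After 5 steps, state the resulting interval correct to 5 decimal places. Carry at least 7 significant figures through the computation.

[1.80000, 1.84000]

f(1.520000) = -12.926319, f(2.800000) = 151.063680 (opposite signs)
step 1: m = 2.160000, f(m) = 25.978498 > 0 → root in [1.520000, 2.160000]
step 2: m = 1.840000, f(m) = 0.050609 > 0 → root in [1.520000, 1.840000]
step 3: m = 1.680000, f(m) = -7.657218 < 0 → root in [1.680000, 1.840000]
step 4: m = 1.760000, f(m) = -4.152579 < 0 → root in [1.760000, 1.840000]
step 5: m = 1.800000, f(m) = -2.144320 < 0 → root in [1.800000, 1.840000]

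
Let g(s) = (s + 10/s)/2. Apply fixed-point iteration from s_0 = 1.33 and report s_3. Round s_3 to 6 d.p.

3.167126

s_1 = g(1.330000) = 4.424398
s_2 = g(4.424398) = 3.342296
s_3 = g(3.342296) = 3.167126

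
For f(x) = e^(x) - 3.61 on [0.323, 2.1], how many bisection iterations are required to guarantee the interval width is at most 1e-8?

28

Initial width b − a = 2.1 − 0.323 = 1.777000.
After n steps the width is (b−a)/2^n; need (b−a)/2^n ≤ 1e-8.
So n ≥ log₂(1.777000/1e-8) = log₂(177700000.0000) ≈ 27.4049.
Hence n = 28.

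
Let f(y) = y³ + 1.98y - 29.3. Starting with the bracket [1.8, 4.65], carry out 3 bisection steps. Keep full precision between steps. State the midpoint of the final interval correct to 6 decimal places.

f(1.800000) = -19.904000, f(4.650000) = 80.451625 (opposite signs)
step 1: m = 3.225000, f(m) = 10.627516 > 0 → root in [1.800000, 3.225000]
step 2: m = 2.512500, f(m) = -8.464701 < 0 → root in [2.512500, 3.225000]
step 3: m = 2.868750, f(m) = -0.010847 < 0 → root in [2.868750, 3.225000]
Midpoint of [2.868750, 3.225000] = 3.046875

3.046875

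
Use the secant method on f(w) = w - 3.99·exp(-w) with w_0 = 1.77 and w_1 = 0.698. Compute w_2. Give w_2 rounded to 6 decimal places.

Secant update: w_(k+1) = w_k − f(w_k)·(w_k − w_(k-1))/(f(w_k) − f(w_(k-1))).
f(w_0) = 1.090371, f(w_1) = -1.287342
w_2 = 0.698000 - (-1.287342)·(0.698000 - 1.770000)/(-1.287342 - (1.090371)) = 1.278402; f(w_2) = 0.167260

1.278402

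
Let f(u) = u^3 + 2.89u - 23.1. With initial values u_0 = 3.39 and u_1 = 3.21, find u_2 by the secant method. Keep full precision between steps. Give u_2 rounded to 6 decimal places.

2.668699

f(u_0) = 25.655319, f(u_1) = 19.253061
u_2 = 3.210000 - (19.253061)·(3.210000 - 3.390000)/(19.253061 - (25.655319)) = 2.668699; f(u_2) = 3.618884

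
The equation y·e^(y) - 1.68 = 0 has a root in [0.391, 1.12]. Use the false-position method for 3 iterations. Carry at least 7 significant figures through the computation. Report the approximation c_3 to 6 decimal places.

0.768298

f(0.391000) = -1.101923, f(1.120000) = 1.752637
step 1: c = 0.672410, f(c) = -0.362780 < 0 → new bracket [0.672410, 1.120000]
step 2: c = 0.749169, f(c) = -0.095327 < 0 → new bracket [0.749169, 1.120000]
step 3: c = 0.768298, f(c) = -0.023477 < 0 → new bracket [0.768298, 1.120000]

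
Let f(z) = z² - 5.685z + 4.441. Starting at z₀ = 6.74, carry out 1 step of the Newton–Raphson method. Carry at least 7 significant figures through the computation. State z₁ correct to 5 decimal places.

5.25806

f'(z) = 2z - 5.685
z_0 = 6.740000: f = 11.551700, f' = 7.795000 → z_1 = 6.740000 - (11.551700)/(7.795000) = 5.258063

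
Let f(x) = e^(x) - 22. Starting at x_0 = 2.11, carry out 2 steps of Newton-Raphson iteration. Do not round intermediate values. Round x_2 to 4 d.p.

f'(x) = e^(x)
x_0 = 2.110000: f = -13.751759, f' = 8.248241 → x_1 = 2.110000 - (-13.751759)/(8.248241) = 3.777235
x_1 = 3.777235: f = 21.695069, f' = 43.695069 → x_2 = 3.777235 - (21.695069)/(43.695069) = 3.280725

3.2807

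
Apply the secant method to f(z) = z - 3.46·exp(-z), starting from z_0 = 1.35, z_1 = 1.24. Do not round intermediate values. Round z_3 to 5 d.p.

1.12440

Secant update: z_(k+1) = z_k − f(z_k)·(z_k − z_(k-1))/(f(z_k) − f(z_(k-1))).
f(z_0) = 0.453029, f(z_1) = 0.238731
z_2 = 1.240000 - (0.238731)·(1.240000 - 1.350000)/(0.238731 - (0.453029)) = 1.117459; f(z_2) = -0.014342
z_3 = 1.117459 - (-0.014342)·(1.117459 - 1.240000)/(-0.014342 - (0.238731)) = 1.124403; f(z_3) = 0.000435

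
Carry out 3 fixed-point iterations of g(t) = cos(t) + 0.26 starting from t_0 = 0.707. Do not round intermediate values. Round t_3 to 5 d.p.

t_1 = g(0.707000) = 1.020314
t_2 = g(1.020314) = 0.783098
t_3 = g(0.783098) = 0.968731

0.96873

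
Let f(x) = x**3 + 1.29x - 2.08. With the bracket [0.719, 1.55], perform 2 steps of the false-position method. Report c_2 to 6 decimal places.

0.920054

f(0.719000) = -0.780795, f(1.550000) = 3.643375
step 1: c = 0.865658, f(c) = -0.314608 < 0 → new bracket [0.865658, 1.550000]
step 2: c = 0.920054, f(c) = -0.114304 < 0 → new bracket [0.920054, 1.550000]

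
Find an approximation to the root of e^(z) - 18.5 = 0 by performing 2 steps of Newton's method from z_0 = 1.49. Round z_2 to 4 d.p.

f'(z) = e^(z)
z_0 = 1.490000: f = -14.062904, f' = 4.437096 → z_1 = 1.490000 - (-14.062904)/(4.437096) = 4.659394
z_1 = 4.659394: f = 87.072100, f' = 105.572100 → z_2 = 4.659394 - (87.072100)/(105.572100) = 3.834630

3.8346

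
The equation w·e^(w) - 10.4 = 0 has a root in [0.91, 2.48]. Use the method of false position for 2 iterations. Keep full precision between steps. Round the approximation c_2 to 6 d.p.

1.602766

False-position update: c = (a·f(b) − b·f(a))/(f(b) − f(a)); replace the endpoint whose sign matches f(c).
f(0.910000) = -8.139266, f(2.480000) = 19.214336
step 1: c = 1.377165, f(c) = -4.941401 < 0 → new bracket [1.377165, 2.480000]
step 2: c = 1.602766, f(c) = -2.439463 < 0 → new bracket [1.602766, 2.480000]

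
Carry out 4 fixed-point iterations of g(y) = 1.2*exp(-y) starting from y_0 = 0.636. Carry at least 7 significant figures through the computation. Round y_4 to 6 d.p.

y_1 = g(0.636000) = 0.635287
y_2 = g(0.635287) = 0.635740
y_3 = g(0.635740) = 0.635452
y_4 = g(0.635452) = 0.635635

0.635635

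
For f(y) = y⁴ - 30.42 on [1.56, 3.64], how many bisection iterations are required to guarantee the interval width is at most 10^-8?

Initial width b − a = 3.64 − 1.56 = 2.080000.
After n steps the width is (b−a)/2^n; need (b−a)/2^n ≤ 10^-8.
So n ≥ log₂(2.080000/10^-8) = log₂(208000000.0000) ≈ 27.6320.
Hence n = 28.

28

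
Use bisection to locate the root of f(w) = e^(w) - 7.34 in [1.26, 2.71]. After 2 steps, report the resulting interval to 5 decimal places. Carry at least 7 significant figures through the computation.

f(1.260000) = -3.814579, f(2.710000) = 7.689276 (opposite signs)
step 1: m = 1.985000, f(m) = -0.060953 < 0 → root in [1.985000, 2.710000]
step 2: m = 2.347500, f(m) = 3.119389 > 0 → root in [1.985000, 2.347500]

[1.98500, 2.34750]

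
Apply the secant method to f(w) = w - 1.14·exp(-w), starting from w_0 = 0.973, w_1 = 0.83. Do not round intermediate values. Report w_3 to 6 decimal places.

0.616352

f(w_0) = 0.542140, f(w_1) = 0.332904
w_2 = 0.830000 - (0.332904)·(0.830000 - 0.973000)/(0.332904 - (0.542140)) = 0.602481; f(w_2) = -0.021615
w_3 = 0.602481 - (-0.021615)·(0.602481 - 0.830000)/(-0.021615 - (0.332904)) = 0.616352; f(w_3) = 0.000854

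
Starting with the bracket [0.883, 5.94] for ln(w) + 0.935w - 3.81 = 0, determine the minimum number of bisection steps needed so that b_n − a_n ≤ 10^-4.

Initial width b − a = 5.94 − 0.883 = 5.057000.
After n steps the width is (b−a)/2^n; need (b−a)/2^n ≤ 10^-4.
So n ≥ log₂(5.057000/10^-4) = log₂(50570.0000) ≈ 15.6260.
Hence n = 16.

16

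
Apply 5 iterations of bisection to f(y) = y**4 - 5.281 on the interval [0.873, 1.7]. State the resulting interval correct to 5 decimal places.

f(0.873000) = -4.700159, f(1.700000) = 3.071100 (opposite signs)
step 1: m = 1.286500, f(m) = -2.541703 < 0 → root in [1.286500, 1.700000]
step 2: m = 1.493250, f(m) = -0.309012 < 0 → root in [1.493250, 1.700000]
step 3: m = 1.596625, f(m) = 1.217479 > 0 → root in [1.493250, 1.596625]
step 4: m = 1.544938, f(m) = 0.415966 > 0 → root in [1.493250, 1.544938]
step 5: m = 1.519094, f(m) = 0.044229 > 0 → root in [1.493250, 1.519094]

[1.49325, 1.51909]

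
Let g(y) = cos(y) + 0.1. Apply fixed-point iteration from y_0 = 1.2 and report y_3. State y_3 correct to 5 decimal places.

0.64450

y_1 = g(1.200000) = 0.462358
y_2 = g(0.462358) = 0.995003
y_3 = g(0.995003) = 0.644500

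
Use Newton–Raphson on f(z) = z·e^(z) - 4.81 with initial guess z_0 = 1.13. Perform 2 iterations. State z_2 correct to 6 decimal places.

f'(z) = (z + 1)·e^(z)
z_0 = 1.130000: f = -1.311908, f' = 6.593748 → z_1 = 1.130000 - (-1.311908)/(6.593748) = 1.328962
z_1 = 1.328962: f = 0.209654, f' = 8.796776 → z_2 = 1.328962 - (0.209654)/(8.796776) = 1.305129

1.305129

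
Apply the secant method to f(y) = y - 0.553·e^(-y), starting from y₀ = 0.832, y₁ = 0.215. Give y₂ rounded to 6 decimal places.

0.388327

Secant update: y_(k+1) = y_k − f(y_k)·(y_k − y_(k-1))/(f(y_k) − f(y_(k-1))).
f(y_0) = 0.591347, f(y_1) = -0.231017
y_2 = 0.215000 - (-0.231017)·(0.215000 - 0.832000)/(-0.231017 - (0.591347)) = 0.388327; f(y_2) = 0.013287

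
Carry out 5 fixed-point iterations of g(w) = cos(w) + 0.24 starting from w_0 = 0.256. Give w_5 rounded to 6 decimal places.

w_1 = g(0.256000) = 1.207411
w_2 = g(1.207411) = 0.595441
w_3 = g(0.595441) = 1.067901
w_4 = g(1.067901) = 0.721964
w_5 = g(0.721964) = 0.990509

0.990509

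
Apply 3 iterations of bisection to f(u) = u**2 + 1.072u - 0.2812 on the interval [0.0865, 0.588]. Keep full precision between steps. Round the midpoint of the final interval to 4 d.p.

f(0.086500) = -0.180990, f(0.588000) = 0.694880 (opposite signs)
step 1: m = 0.337250, f(m) = 0.194070 > 0 → root in [0.086500, 0.337250]
step 2: m = 0.211875, f(m) = -0.009179 < 0 → root in [0.211875, 0.337250]
step 3: m = 0.274562, f(m) = 0.088516 > 0 → root in [0.211875, 0.274562]
Midpoint of [0.211875, 0.274562] = 0.243219

0.2432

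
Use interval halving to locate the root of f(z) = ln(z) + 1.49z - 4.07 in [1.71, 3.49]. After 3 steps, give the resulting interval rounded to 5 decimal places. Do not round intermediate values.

[2.15500, 2.37750]

f(1.710000) = -0.985607, f(3.490000) = 2.380002 (opposite signs)
step 1: m = 2.600000, f(m) = 0.759511 > 0 → root in [1.710000, 2.600000]
step 2: m = 2.155000, f(m) = -0.091259 < 0 → root in [2.155000, 2.600000]
step 3: m = 2.377500, f(m) = 0.338525 > 0 → root in [2.155000, 2.377500]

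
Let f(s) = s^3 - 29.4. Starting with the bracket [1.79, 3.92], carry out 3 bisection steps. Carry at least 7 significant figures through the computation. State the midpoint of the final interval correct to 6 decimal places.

f(1.790000) = -23.664661, f(3.920000) = 30.836288 (opposite signs)
step 1: m = 2.855000, f(m) = -6.128824 < 0 → root in [2.855000, 3.920000]
step 2: m = 3.387500, f(m) = 9.472092 > 0 → root in [2.855000, 3.387500]
step 3: m = 3.121250, f(m) = 1.007847 > 0 → root in [2.855000, 3.121250]
Midpoint of [2.855000, 3.121250] = 2.988125

2.988125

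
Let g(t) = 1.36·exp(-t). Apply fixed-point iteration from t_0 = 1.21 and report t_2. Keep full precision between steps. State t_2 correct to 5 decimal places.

0.90659

t_1 = g(1.210000) = 0.405548
t_2 = g(0.405548) = 0.906591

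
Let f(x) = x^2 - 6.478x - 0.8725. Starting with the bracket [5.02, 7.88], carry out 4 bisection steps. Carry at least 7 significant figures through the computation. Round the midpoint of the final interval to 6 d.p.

f(5.020000) = -8.191660, f(7.880000) = 10.175260 (opposite signs)
step 1: m = 6.450000, f(m) = -1.053100 < 0 → root in [6.450000, 7.880000]
step 2: m = 7.165000, f(m) = 4.049855 > 0 → root in [6.450000, 7.165000]
step 3: m = 6.807500, f(m) = 1.370571 > 0 → root in [6.450000, 6.807500]
step 4: m = 6.628750, f(m) = 0.126784 > 0 → root in [6.450000, 6.628750]
Midpoint of [6.450000, 6.628750] = 6.539375

6.539375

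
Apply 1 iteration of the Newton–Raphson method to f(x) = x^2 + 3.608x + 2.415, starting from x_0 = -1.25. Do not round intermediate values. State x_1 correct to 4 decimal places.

-0.7694

f'(x) = 2x + 3.608
x_0 = -1.250000: f = -0.532500, f' = 1.108000 → x_1 = -1.250000 - (-0.532500)/(1.108000) = -0.769404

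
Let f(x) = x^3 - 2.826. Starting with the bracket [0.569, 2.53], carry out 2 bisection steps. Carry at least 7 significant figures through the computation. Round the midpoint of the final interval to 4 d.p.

1.3044

f(0.569000) = -2.641780, f(2.530000) = 13.368277 (opposite signs)
step 1: m = 1.549500, f(m) = 0.894272 > 0 → root in [0.569000, 1.549500]
step 2: m = 1.059250, f(m) = -1.637510 < 0 → root in [1.059250, 1.549500]
Midpoint of [1.059250, 1.549500] = 1.304375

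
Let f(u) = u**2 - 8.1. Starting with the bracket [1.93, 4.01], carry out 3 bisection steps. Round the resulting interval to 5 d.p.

f(1.930000) = -4.375100, f(4.010000) = 7.980100 (opposite signs)
step 1: m = 2.970000, f(m) = 0.720900 > 0 → root in [1.930000, 2.970000]
step 2: m = 2.450000, f(m) = -2.097500 < 0 → root in [2.450000, 2.970000]
step 3: m = 2.710000, f(m) = -0.755900 < 0 → root in [2.710000, 2.970000]

[2.71000, 2.97000]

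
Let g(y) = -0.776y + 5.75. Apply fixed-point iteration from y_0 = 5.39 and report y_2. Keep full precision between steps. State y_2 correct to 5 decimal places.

y_1 = g(5.390000) = 1.567360
y_2 = g(1.567360) = 4.533729

4.53373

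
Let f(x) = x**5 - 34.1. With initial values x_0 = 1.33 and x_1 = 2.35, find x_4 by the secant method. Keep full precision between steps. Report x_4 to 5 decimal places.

2.04618

f(x_0) = -29.938420, f(x_1) = 37.570315
x_2 = 2.350000 - (37.570315)·(2.350000 - 1.330000)/(37.570315 - (-29.938420)) = 1.782344; f(x_2) = -16.113032
x_3 = 1.782344 - (-16.113032)·(1.782344 - 2.350000)/(-16.113032 - (37.570315)) = 1.952726; f(x_3) = -5.707319
x_4 = 1.952726 - (-5.707319)·(1.952726 - 1.782344)/(-5.707319 - (-16.113032)) = 2.046177; f(x_4) = 1.768701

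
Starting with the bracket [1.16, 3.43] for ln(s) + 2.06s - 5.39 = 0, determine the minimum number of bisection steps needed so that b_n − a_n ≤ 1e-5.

18

Initial width b − a = 3.43 − 1.16 = 2.270000.
After n steps the width is (b−a)/2^n; need (b−a)/2^n ≤ 1e-5.
So n ≥ log₂(2.270000/1e-5) = log₂(227000.0000) ≈ 17.7923.
Hence n = 18.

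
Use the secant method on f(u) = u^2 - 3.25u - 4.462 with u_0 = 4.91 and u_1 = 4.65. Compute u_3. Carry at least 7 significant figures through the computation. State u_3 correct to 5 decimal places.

4.29230

f(u_0) = 3.688600, f(u_1) = 2.048000
u_2 = 4.650000 - (2.048000)·(4.650000 - 4.910000)/(2.048000 - (3.688600)) = 4.325436; f(u_2) = 0.189729
u_3 = 4.325436 - (0.189729)·(4.325436 - 4.650000)/(0.189729 - (2.048000)) = 4.292298; f(u_3) = 0.011853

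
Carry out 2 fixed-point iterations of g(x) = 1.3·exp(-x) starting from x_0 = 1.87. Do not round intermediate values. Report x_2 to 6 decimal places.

x_1 = g(1.870000) = 0.200361
x_2 = g(0.200361) = 1.063966

1.063966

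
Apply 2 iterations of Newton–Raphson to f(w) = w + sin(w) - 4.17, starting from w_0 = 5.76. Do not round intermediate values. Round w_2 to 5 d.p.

5.09890

f'(w) = 1 + cos(w)
w_0 = 5.760000: f = 1.090358, f' = 1.866232 → w_1 = 5.760000 - (1.090358)/(1.866232) = 5.175744
w_1 = 5.175744: f = 0.111185, f' = 1.446951 → w_2 = 5.175744 - (0.111185)/(1.446951) = 5.098902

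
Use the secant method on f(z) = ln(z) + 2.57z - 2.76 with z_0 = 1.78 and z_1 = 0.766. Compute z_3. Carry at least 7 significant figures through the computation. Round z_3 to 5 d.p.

1.05461

Secant update: z_(k+1) = z_k − f(z_k)·(z_k − z_(k-1))/(f(z_k) − f(z_(k-1))).
f(z_0) = 2.391213, f(z_1) = -1.057953
z_2 = 0.766000 - (-1.057953)·(0.766000 - 1.780000)/(-1.057953 - (2.391213)) = 1.077021; f(z_2) = 0.082144
z_3 = 1.077021 - (0.082144)·(1.077021 - 0.766000)/(0.082144 - (-1.057953)) = 1.054612; f(z_3) = 0.003527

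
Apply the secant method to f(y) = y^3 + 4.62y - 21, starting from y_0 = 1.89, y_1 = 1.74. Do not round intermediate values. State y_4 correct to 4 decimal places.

2.2096

f(y_0) = -5.516931, f(y_1) = -7.693176
y_2 = 1.740000 - (-7.693176)·(1.740000 - 1.890000)/(-7.693176 - (-5.516931)) = 2.270260; f(y_2) = 1.189711
y_3 = 2.270260 - (1.189711)·(2.270260 - 1.740000)/(1.189711 - (-7.693176)) = 2.199241; f(y_3) = -0.202523
y_4 = 2.199241 - (-0.202523)·(2.199241 - 2.270260)/(-0.202523 - (1.189711)) = 2.209572; f(y_4) = -0.004188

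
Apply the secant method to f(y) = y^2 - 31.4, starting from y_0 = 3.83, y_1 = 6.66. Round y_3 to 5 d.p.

Secant update: y_(k+1) = y_k − f(y_k)·(y_k − y_(k-1))/(f(y_k) − f(y_(k-1))).
f(y_0) = -16.731100, f(y_1) = 12.955600
y_2 = 6.660000 - (12.955600)·(6.660000 - 3.830000)/(12.955600 - (-16.731100)) = 5.424957; f(y_2) = -1.969840
y_3 = 5.424957 - (-1.969840)·(5.424957 - 6.660000)/(-1.969840 - (12.955600)) = 5.587956; f(y_3) = -0.174742

5.58796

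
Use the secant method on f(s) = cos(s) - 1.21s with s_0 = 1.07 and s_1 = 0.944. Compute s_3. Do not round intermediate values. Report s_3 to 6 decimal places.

0.656264

Secant update: s_(k+1) = s_k − f(s_k)·(s_k − s_(k-1))/(f(s_k) − f(s_(k-1))).
f(s_0) = -0.814576, f(s_1) = -0.555687
s_2 = 0.944000 - (-0.555687)·(0.944000 - 1.070000)/(-0.555687 - (-0.814576)) = 0.673550; f(s_2) = -0.033383
s_3 = 0.673550 - (-0.033383)·(0.673550 - 0.944000)/(-0.033383 - (-0.555687)) = 0.656264; f(s_3) = -0.001802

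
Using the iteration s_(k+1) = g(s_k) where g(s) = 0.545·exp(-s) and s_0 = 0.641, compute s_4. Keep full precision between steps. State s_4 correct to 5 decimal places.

s_1 = g(0.641000) = 0.287087
s_2 = g(0.287087) = 0.408993
s_3 = g(0.408993) = 0.362054
s_4 = g(0.362054) = 0.379454

0.37945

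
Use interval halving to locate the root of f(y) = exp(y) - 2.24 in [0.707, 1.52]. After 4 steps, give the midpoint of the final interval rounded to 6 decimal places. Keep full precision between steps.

0.783219

f(0.707000) = -0.212102, f(1.520000) = 2.332225 (opposite signs)
step 1: m = 1.113500, f(m) = 0.804997 > 0 → root in [0.707000, 1.113500]
step 2: m = 0.910250, f(m) = 0.244944 > 0 → root in [0.707000, 0.910250]
step 3: m = 0.808625, f(m) = 0.004819 > 0 → root in [0.707000, 0.808625]
step 4: m = 0.757812, f(m) = -0.106396 < 0 → root in [0.757812, 0.808625]
Midpoint of [0.757812, 0.808625] = 0.783219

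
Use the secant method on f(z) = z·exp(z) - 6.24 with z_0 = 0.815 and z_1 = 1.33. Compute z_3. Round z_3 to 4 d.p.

1.4493

f(z_0) = -4.398772, f(z_1) = -1.211212
z_2 = 1.330000 - (-1.211212)·(1.330000 - 0.815000)/(-1.211212 - (-4.398772)) = 1.525690; f(z_2) = 0.775607
z_3 = 1.525690 - (0.775607)·(1.525690 - 1.330000)/(0.775607 - (-1.211212)) = 1.449297; f(z_3) = -0.065818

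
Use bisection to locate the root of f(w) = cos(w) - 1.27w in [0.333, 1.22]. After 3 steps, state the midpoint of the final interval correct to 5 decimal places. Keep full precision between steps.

0.61019

f(0.333000) = 0.522156, f(1.220000) = -1.205754 (opposite signs)
step 1: m = 0.776500, f(m) = -0.272784 < 0 → root in [0.333000, 0.776500]
step 2: m = 0.554750, f(m) = 0.145500 > 0 → root in [0.554750, 0.776500]
step 3: m = 0.665625, f(m) = -0.058813 < 0 → root in [0.554750, 0.665625]
Midpoint of [0.554750, 0.665625] = 0.610187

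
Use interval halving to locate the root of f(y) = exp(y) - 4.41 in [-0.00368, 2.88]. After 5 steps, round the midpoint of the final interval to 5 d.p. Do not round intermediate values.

1.48322

f(-0.003680) = -3.413673, f(2.880000) = 13.404273 (opposite signs)
step 1: m = 1.438160, f(m) = -0.197063 < 0 → root in [1.438160, 2.880000]
step 2: m = 2.159080, f(m) = 4.253164 > 0 → root in [1.438160, 2.159080]
step 3: m = 1.798620, f(m) = 1.631305 > 0 → root in [1.438160, 1.798620]
step 4: m = 1.618390, f(m) = 0.634961 > 0 → root in [1.438160, 1.618390]
step 5: m = 1.528275, f(m) = 0.200217 > 0 → root in [1.438160, 1.528275]
Midpoint of [1.438160, 1.528275] = 1.483217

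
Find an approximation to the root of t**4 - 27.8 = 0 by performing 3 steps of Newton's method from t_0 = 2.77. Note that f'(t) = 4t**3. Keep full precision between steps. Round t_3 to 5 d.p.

t_0 = 2.770000: f = 31.073394, f' = 85.015732 → t_1 = 2.770000 - (31.073394)/(85.015732) = 2.404498
t_1 = 2.404498: f = 5.627038, f' = 55.607506 → t_2 = 2.404498 - (5.627038)/(55.607506) = 2.303306
t_2 = 2.303306: f = 0.345355, f' = 48.878182 → t_3 = 2.303306 - (0.345355)/(48.878182) = 2.296241

2.29624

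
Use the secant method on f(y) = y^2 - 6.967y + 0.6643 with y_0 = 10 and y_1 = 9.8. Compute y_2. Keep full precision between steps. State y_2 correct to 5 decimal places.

7.58480

f(y_0) = 30.994300, f(y_1) = 28.427700
y_2 = 9.800000 - (28.427700)·(9.800000 - 10.000000)/(28.427700 - (30.994300)) = 7.584797; f(y_2) = 5.350165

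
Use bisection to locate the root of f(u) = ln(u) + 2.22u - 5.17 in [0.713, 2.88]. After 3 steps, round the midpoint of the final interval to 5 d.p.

f(0.713000) = -3.925414, f(2.880000) = 2.281390 (opposite signs)
step 1: m = 1.796500, f(m) = -0.595930 < 0 → root in [1.796500, 2.880000]
step 2: m = 2.338250, f(m) = 0.870318 > 0 → root in [1.796500, 2.338250]
step 3: m = 2.067375, f(m) = 0.145852 > 0 → root in [1.796500, 2.067375]
Midpoint of [1.796500, 2.067375] = 1.931938

1.93194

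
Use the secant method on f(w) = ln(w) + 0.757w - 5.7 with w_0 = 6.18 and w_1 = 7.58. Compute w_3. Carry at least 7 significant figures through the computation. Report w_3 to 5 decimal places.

5.32229

f(w_0) = 0.799578, f(w_1) = 2.063573
w_2 = 7.580000 - (2.063573)·(7.580000 - 6.180000)/(2.063573 - (0.799578)) = 5.294388; f(w_2) = -0.025501
w_3 = 5.294388 - (-0.025501)·(5.294388 - 7.580000)/(-0.025501 - (2.063573)) = 5.322288; f(w_3) = 0.000875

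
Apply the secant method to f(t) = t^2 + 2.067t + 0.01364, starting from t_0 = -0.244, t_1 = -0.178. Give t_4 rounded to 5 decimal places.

-0.00665

f(t_0) = -0.431172, f(t_1) = -0.322602
t_2 = -0.178000 - (-0.322602)·(-0.178000 - -0.244000)/(-0.322602 - (-0.431172)) = 0.018111; f(t_2) = 0.051403
t_3 = 0.018111 - (0.051403)·(0.018111 - -0.178000)/(0.051403 - (-0.322602)) = -0.008843; f(t_3) = -0.004559
t_4 = -0.008843 - (-0.004559)·(-0.008843 - 0.018111)/(-0.004559 - (0.051403)) = -0.006647; f(t_4) = -0.000054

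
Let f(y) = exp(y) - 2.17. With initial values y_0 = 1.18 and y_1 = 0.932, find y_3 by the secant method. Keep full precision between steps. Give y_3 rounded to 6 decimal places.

f(y_0) = 1.084374, f(y_1) = 0.369583
y_2 = 0.932000 - (0.369583)·(0.932000 - 1.180000)/(0.369583 - (1.084374)) = 0.803771; f(y_2) = 0.063950
y_3 = 0.803771 - (0.063950)·(0.803771 - 0.932000)/(0.063950 - (0.369583)) = 0.776941; f(y_3) = 0.004809

0.776941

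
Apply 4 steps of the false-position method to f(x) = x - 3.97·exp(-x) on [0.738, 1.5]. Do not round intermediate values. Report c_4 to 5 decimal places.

False-position update: c = (a·f(b) − b·f(a))/(f(b) − f(a)); replace the endpoint whose sign matches f(c).
f(0.738000) = -1.159934, f(1.500000) = 0.614173
step 1: c = 1.236205, f(c) = 0.082982 > 0 → new bracket [0.738000, 1.236205]
step 2: c = 1.202943, f(c) = 0.010716 > 0 → new bracket [0.738000, 1.202943]
step 3: c = 1.198687, f(c) = 0.001375 > 0 → new bracket [0.738000, 1.198687]
step 4: c = 1.198142, f(c) = 0.000176 > 0 → new bracket [0.738000, 1.198142]

1.19814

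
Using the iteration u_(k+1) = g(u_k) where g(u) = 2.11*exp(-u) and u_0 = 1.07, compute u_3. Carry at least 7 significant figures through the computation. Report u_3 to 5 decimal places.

0.75842

u_1 = g(1.070000) = 0.723748
u_2 = g(0.723748) = 1.023205
u_3 = g(1.023205) = 0.758421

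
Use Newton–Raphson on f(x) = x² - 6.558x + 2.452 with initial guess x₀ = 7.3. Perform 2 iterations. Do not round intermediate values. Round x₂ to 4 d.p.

6.1642

f'(x) = 2x - 6.558
x_0 = 7.300000: f = 7.868600, f' = 8.042000 → x_1 = 7.300000 - (7.868600)/(8.042000) = 6.321562
x_1 = 6.321562: f = 0.957341, f' = 6.085124 → x_2 = 6.321562 - (0.957341)/(6.085124) = 6.164237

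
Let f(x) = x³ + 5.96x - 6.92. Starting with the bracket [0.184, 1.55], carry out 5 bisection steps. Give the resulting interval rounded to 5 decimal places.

f(0.184000) = -5.817130, f(1.550000) = 6.041875 (opposite signs)
step 1: m = 0.867000, f(m) = -1.100966 < 0 → root in [0.867000, 1.550000]
step 2: m = 1.208500, f(m) = 2.047641 > 0 → root in [0.867000, 1.208500]
step 3: m = 1.037750, f(m) = 0.382569 > 0 → root in [0.867000, 1.037750]
step 4: m = 0.952375, f(m) = -0.380024 < 0 → root in [0.952375, 1.037750]
step 5: m = 0.995062, f(m) = -0.004167 < 0 → root in [0.995062, 1.037750]

[0.99506, 1.03775]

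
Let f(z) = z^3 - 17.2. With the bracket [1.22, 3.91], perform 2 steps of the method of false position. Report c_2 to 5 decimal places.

False-position update: c = (a·f(b) − b·f(a))/(f(b) − f(a)); replace the endpoint whose sign matches f(c).
f(1.220000) = -15.384152, f(3.910000) = 42.576471
step 1: c = 1.933991, f(c) = -9.966251 < 0 → new bracket [1.933991, 3.910000]
step 2: c = 2.308799, f(c) = -4.892833 < 0 → new bracket [2.308799, 3.910000]

2.30880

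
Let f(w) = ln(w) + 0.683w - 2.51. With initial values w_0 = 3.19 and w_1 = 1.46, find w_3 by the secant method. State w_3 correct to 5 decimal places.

2.40158

f(w_0) = 0.828791, f(w_1) = -1.134384
w_2 = 1.460000 - (-1.134384)·(1.460000 - 3.190000)/(-1.134384 - (0.828791)) = 2.459648; f(w_2) = 0.069958
w_3 = 2.459648 - (0.069958)·(2.459648 - 1.460000)/(0.069958 - (-1.134384)) = 2.401580; f(w_3) = 0.006406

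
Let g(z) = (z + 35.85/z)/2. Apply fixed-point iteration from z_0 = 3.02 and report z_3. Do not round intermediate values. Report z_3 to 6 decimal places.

z_1 = g(3.020000) = 7.445430
z_2 = g(7.445430) = 6.130232
z_3 = g(6.130232) = 5.989149

5.989149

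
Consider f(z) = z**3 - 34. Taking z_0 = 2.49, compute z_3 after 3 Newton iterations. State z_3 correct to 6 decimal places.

3.239703

f'(z) = 3z**2
z_0 = 2.490000: f = -18.561751, f' = 18.600300 → z_1 = 2.490000 - (-18.561751)/(18.600300) = 3.487928
z_1 = 3.487928: f = 8.432864, f' = 36.496915 → z_2 = 3.487928 - (8.432864)/(36.496915) = 3.256871
z_2 = 3.256871: f = 0.546298, f' = 31.821618 → z_3 = 3.256871 - (0.546298)/(31.821618) = 3.239703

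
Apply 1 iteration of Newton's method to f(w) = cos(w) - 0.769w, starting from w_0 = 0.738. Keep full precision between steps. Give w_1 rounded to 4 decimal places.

Newton update: w ← w − f(w)/f'(w).
f'(w) = -sin(w) - 0.769
w_0 = 0.738000: f = 0.172294, f' = -1.441810 → w_1 = 0.738000 - (0.172294)/(-1.441810) = 0.857498

0.8575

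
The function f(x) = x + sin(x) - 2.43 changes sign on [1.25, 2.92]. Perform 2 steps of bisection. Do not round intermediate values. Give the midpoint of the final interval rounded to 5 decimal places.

1.45875

f(1.250000) = -0.231015, f(2.920000) = 0.709784 (opposite signs)
step 1: m = 2.085000, f(m) = 0.525685 > 0 → root in [1.250000, 2.085000]
step 2: m = 1.667500, f(m) = 0.232828 > 0 → root in [1.250000, 1.667500]
Midpoint of [1.250000, 1.667500] = 1.458750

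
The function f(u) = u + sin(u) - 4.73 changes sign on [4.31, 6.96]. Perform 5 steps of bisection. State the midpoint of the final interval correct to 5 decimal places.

f(4.310000) = -1.340128, f(6.960000) = 2.856313 (opposite signs)
step 1: m = 5.635000, f(m) = 0.301259 > 0 → root in [4.310000, 5.635000]
step 2: m = 4.972500, f(m) = -0.723861 < 0 → root in [4.972500, 5.635000]
step 3: m = 5.303750, f(m) = -0.256433 < 0 → root in [5.303750, 5.635000]
step 4: m = 5.469375, f(m) = 0.012466 > 0 → root in [5.303750, 5.469375]
step 5: m = 5.386563, f(m) = -0.124661 < 0 → root in [5.386563, 5.469375]
Midpoint of [5.386563, 5.469375] = 5.427969

5.42797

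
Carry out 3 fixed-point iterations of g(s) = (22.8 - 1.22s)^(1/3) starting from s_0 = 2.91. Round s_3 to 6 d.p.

s_1 = g(2.910000) = 2.680045
s_2 = g(2.680045) = 2.693002
s_3 = g(2.693002) = 2.692275

2.692275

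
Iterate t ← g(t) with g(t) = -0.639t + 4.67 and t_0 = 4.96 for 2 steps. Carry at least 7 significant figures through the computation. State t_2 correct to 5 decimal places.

3.71114

t_1 = g(4.960000) = 1.500560
t_2 = g(1.500560) = 3.711142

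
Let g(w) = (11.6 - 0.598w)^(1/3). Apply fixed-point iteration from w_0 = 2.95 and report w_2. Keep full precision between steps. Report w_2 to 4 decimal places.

2.1771

w_1 = g(2.950000) = 2.142585
w_2 = g(2.142585) = 2.177085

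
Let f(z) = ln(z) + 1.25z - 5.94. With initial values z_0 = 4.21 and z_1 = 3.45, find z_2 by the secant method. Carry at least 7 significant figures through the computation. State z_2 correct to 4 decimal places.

Secant update: z_(k+1) = z_k − f(z_k)·(z_k − z_(k-1))/(f(z_k) − f(z_(k-1))).
f(z_0) = 0.759963, f(z_1) = -0.389126
z_2 = 3.450000 - (-0.389126)·(3.450000 - 4.210000)/(-0.389126 - (0.759963)) = 3.707365; f(z_2) = 0.004528

3.7074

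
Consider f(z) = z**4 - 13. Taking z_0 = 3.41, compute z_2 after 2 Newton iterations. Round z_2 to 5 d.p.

2.15634

Newton update: z ← z − f(z)/f'(z).
f'(z) = 4z**3
z_0 = 3.410000: f = 122.212710, f' = 158.607284 → z_1 = 3.410000 - (122.212710)/(158.607284) = 2.639463
z_1 = 2.639463: f = 35.535847, f' = 73.554111 → z_2 = 2.639463 - (35.535847)/(73.554111) = 2.156338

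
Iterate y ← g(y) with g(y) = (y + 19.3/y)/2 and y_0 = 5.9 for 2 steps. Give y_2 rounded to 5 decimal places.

y_1 = g(5.900000) = 4.585593
y_2 = g(4.585593) = 4.397214

4.39721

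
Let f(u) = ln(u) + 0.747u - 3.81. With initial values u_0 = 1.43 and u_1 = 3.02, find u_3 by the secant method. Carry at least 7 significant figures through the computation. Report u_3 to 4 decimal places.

f(u_0) = -2.384116, f(u_1) = -0.448803
u_2 = 3.020000 - (-0.448803)·(3.020000 - 1.430000)/(-0.448803 - (-2.384116)) = 3.388724; f(u_2) = -0.058169
u_3 = 3.388724 - (-0.058169)·(3.388724 - 3.020000)/(-0.058169 - (-0.448803)) = 3.443631; f(u_3) = -0.001081

3.4436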